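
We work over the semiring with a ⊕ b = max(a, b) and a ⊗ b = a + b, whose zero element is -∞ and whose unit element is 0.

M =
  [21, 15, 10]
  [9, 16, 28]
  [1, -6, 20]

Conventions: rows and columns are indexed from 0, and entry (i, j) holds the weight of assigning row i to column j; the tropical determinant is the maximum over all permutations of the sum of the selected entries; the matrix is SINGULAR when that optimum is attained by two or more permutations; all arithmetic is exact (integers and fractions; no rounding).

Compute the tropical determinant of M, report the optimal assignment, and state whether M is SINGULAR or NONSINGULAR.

σ = (0, 1, 2): 21 + 16 + 20 = 57
σ = (0, 2, 1): 21 + 28 + (-6) = 43
σ = (1, 0, 2): 15 + 9 + 20 = 44
σ = (1, 2, 0): 15 + 28 + 1 = 44
σ = (2, 0, 1): 10 + 9 + (-6) = 13
σ = (2, 1, 0): 10 + 16 + 1 = 27
Optimal value attained by: σ = (0, 1, 2).
Answer: det⊕(M) = 57; verdict: NONSINGULAR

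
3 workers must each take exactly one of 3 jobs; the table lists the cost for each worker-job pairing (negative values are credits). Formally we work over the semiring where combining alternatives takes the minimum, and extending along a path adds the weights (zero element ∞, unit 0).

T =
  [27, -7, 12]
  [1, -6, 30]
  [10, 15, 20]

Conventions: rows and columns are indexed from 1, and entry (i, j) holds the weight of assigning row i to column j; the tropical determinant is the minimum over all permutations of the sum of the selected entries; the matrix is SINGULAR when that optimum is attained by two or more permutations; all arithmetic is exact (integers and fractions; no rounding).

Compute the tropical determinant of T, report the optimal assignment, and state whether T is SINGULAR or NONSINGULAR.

σ = (1, 2, 3): 27 + (-6) + 20 = 41
σ = (1, 3, 2): 27 + 30 + 15 = 72
σ = (2, 1, 3): (-7) + 1 + 20 = 14
σ = (2, 3, 1): (-7) + 30 + 10 = 33
σ = (3, 1, 2): 12 + 1 + 15 = 28
σ = (3, 2, 1): 12 + (-6) + 10 = 16
Optimal value attained by: σ = (2, 1, 3).
Answer: det⊕(T) = 14; verdict: NONSINGULAR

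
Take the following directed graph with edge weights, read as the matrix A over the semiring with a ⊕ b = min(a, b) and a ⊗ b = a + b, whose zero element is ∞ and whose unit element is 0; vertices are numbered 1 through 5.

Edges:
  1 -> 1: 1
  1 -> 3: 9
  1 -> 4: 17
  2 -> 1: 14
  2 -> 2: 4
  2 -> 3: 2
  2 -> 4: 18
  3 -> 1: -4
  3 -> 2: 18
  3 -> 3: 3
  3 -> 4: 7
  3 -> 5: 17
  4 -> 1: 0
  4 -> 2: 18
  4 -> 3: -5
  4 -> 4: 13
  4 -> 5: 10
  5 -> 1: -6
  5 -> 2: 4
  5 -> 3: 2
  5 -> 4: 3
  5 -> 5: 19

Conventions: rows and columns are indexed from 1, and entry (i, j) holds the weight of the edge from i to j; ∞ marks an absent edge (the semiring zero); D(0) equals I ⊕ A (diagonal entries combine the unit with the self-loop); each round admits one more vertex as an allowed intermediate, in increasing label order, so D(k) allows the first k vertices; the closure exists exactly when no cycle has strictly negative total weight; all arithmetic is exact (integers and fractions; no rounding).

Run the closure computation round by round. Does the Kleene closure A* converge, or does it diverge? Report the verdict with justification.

D(0):
  [0, ∞, 9, 17, ∞]
  [14, 0, 2, 18, ∞]
  [-4, 18, 0, 7, 17]
  [0, 18, -5, 0, 10]
  [-6, 4, 2, 3, 0]
D(1):
  [0, ∞, 9, 17, ∞]
  [14, 0, 2, 18, ∞]
  [-4, 18, 0, 7, 17]
  [0, 18, -5, 0, 10]
  [-6, 4, 2, 3, 0]
D(2):
  [0, ∞, 9, 17, ∞]
  [14, 0, 2, 18, ∞]
  [-4, 18, 0, 7, 17]
  [0, 18, -5, 0, 10]
  [-6, 4, 2, 3, 0]
D(3):
  [0, 27, 9, 16, 26]
  [-2, 0, 2, 9, 19]
  [-4, 18, 0, 7, 17]
  [-9, 13, -5, 0, 10]
  [-6, 4, 2, 3, 0]
D(4):
  [0, 27, 9, 16, 26]
  [-2, 0, 2, 9, 19]
  [-4, 18, 0, 7, 17]
  [-9, 13, -5, 0, 10]
  [-6, 4, -2, 3, 0]
D(5):
  [0, 27, 9, 16, 26]
  [-2, 0, 2, 9, 19]
  [-4, 18, 0, 7, 17]
  [-9, 13, -5, 0, 10]
  [-6, 4, -2, 3, 0]
Key observation: every diagonal entry stays at the unit through all rounds, so no improving cycle exists.
Answer: CONVERGES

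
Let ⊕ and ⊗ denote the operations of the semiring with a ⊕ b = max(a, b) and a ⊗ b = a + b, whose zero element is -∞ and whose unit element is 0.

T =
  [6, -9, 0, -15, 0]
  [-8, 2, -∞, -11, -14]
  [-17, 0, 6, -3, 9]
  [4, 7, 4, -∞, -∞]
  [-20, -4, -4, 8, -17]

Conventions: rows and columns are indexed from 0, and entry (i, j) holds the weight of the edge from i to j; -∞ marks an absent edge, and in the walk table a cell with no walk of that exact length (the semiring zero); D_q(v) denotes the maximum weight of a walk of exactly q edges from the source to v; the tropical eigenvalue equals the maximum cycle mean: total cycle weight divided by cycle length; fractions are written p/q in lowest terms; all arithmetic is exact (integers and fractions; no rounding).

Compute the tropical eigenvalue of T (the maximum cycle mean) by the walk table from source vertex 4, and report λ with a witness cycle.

q=0: [-∞, -∞, -∞, -∞, 0]
q=1: [-20, -4, -4, 8, -17]
q=2: [12, 15, 12, -7, 5]
q=3: [18, 17, 18, 13, 21]
q=4: [24, 20, 24, 29, 27]
q=5: [33, 36, 33, 35, 33]
Optimal cycle mean attained by: cycle 2->4->3->2, total 9 + 8 + 4, length 3.
Answer: λ = 7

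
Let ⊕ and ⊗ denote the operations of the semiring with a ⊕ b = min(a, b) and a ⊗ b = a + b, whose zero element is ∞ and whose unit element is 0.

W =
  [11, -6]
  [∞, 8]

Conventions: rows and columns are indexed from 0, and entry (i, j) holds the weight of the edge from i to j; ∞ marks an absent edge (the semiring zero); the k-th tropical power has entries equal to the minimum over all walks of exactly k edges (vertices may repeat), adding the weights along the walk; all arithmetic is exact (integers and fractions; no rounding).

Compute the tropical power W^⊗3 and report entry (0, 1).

W^⊗2:
  [22, 2]
  [∞, 16]
W^⊗3:
  [33, 10]
  [∞, 24]
Key observation: the optimum is the walk 0->1->1->1, with weight (-6) + 8 + 8 = 10.
Optimal value attained by: walk 0->1->1->1.
Answer: (W^⊗3)[0][1] = 10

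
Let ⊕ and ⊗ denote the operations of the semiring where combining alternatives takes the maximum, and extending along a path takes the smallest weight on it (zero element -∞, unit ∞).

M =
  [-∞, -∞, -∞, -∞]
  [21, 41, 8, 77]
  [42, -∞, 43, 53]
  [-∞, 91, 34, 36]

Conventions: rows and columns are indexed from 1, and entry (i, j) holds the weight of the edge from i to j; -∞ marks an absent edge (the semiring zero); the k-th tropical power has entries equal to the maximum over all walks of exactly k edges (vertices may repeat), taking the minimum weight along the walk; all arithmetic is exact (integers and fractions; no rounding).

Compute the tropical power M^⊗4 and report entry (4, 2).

M^⊗2:
  [-∞, -∞, -∞, -∞]
  [21, 77, 34, 41]
  [42, 53, 43, 43]
  [34, 41, 34, 77]
M^⊗3:
  [-∞, -∞, -∞, -∞]
  [34, 41, 34, 77]
  [42, 43, 43, 53]
  [34, 77, 34, 41]
M^⊗4:
  [-∞, -∞, -∞, -∞]
  [34, 77, 34, 41]
  [42, 53, 43, 43]
  [34, 41, 34, 77]
Key observation: the optimum is the walk 4->2->2->4->2, with weight 91 min 41 min 77 min 91 = 41.
Optimal value attained by: walk 4->2->2->4->2.
Answer: (M^⊗4)[4][2] = 41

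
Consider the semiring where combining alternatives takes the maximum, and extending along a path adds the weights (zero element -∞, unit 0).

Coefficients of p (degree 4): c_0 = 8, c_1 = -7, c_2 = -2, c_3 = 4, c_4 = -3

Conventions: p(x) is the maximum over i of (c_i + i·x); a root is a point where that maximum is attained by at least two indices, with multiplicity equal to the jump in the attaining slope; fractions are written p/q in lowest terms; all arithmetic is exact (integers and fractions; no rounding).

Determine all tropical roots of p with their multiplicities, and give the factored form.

hull edge (i=0, c=8) to (i=3, c=4): slope -4/3, span 3
hull edge (i=3, c=4) to (i=4, c=-3): slope -7, span 1
Factored form: p(x) = -3 ⊗ (x ⊕ 4/3) ⊗ (x ⊕ 4/3) ⊗ (x ⊕ 4/3) ⊗ (x ⊕ 7)
Answer: roots = 4/3 (mult 3), 7 (mult 1)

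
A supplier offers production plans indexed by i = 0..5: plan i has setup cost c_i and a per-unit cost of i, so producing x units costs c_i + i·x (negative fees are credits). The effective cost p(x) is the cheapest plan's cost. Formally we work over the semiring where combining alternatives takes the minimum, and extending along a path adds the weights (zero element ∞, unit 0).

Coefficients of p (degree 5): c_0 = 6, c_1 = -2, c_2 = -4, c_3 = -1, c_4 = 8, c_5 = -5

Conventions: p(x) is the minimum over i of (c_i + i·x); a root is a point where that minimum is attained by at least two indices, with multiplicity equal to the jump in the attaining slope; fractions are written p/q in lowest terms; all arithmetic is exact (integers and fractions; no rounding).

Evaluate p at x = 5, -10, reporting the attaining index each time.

p(5) = min(6+0·5=6, -2+1·5=3, -4+2·5=6, -1+3·5=14, 8+4·5=28, -5+5·5=20) = 3 (attained by i=1)
p(-10) = min(6+0·(-10)=6, -2+1·(-10)=-12, -4+2·(-10)=-24, -1+3·(-10)=-31, 8+4·(-10)=-32, -5+5·(-10)=-55) = -55 (attained by i=5)
Answer: p(5) = 3; p(-10) = -55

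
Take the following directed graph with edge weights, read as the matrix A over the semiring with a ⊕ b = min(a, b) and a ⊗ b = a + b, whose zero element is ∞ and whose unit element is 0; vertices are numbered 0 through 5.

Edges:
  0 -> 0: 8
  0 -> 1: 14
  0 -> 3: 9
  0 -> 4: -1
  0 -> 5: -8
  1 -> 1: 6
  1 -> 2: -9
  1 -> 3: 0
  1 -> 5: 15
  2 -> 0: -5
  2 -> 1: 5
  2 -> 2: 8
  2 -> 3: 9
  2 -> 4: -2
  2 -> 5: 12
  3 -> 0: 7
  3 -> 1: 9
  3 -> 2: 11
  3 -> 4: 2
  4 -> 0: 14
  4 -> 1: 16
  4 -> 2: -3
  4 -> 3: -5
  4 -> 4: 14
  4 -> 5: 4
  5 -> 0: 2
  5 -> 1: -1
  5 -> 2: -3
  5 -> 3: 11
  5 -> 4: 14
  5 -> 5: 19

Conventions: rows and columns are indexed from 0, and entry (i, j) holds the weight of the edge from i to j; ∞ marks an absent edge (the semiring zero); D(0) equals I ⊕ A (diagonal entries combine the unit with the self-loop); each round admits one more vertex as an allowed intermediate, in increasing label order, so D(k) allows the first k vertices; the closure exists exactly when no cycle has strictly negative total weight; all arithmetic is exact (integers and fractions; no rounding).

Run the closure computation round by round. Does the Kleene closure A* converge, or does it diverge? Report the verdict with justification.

D(0):
  [0, 14, ∞, 9, -1, -8]
  [∞, 0, -9, 0, ∞, 15]
  [-5, 5, 0, 9, -2, 12]
  [7, 9, 11, 0, 2, ∞]
  [14, 16, -3, -5, 0, 4]
  [2, -1, -3, 11, 14, 0]
Detection: at round 1, diagonal entry (5, 5) turns strictly negative.
Key observation: the cycle 5->0->5 has total weight 2 + (-8), which is strictly negative.
Answer: DIVERGES — negative cycle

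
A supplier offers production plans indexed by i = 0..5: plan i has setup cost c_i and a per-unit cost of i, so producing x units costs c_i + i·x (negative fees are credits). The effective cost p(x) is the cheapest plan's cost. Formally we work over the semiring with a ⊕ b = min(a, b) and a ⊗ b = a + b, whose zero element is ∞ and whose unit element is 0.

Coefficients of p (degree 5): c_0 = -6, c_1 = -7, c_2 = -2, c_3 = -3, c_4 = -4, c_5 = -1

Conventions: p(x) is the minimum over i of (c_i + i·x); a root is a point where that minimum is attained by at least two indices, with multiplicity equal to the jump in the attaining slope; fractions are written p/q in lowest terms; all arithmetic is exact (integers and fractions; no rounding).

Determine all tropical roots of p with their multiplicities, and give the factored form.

hull edge (i=0, c=-6) to (i=1, c=-7): slope -1, span 1
hull edge (i=1, c=-7) to (i=4, c=-4): slope 1, span 3
hull edge (i=4, c=-4) to (i=5, c=-1): slope 3, span 1
Factored form: p(x) = -1 ⊗ (x ⊕ (-3)) ⊗ (x ⊕ (-1)) ⊗ (x ⊕ (-1)) ⊗ (x ⊕ (-1)) ⊗ (x ⊕ 1)
Answer: roots = -3 (mult 1), -1 (mult 3), 1 (mult 1)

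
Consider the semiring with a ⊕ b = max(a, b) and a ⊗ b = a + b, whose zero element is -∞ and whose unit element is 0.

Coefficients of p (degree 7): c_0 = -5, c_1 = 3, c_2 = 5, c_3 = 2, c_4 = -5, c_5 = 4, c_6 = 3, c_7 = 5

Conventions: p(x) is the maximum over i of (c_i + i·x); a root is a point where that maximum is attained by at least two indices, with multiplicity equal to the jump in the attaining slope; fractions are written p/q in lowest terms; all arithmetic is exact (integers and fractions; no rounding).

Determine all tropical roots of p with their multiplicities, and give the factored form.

hull edge (i=0, c=-5) to (i=1, c=3): slope 8, span 1
hull edge (i=1, c=3) to (i=2, c=5): slope 2, span 1
hull edge (i=2, c=5) to (i=7, c=5): slope 0, span 5
Factored form: p(x) = 5 ⊗ (x ⊕ (-8)) ⊗ (x ⊕ (-2)) ⊗ (x ⊕ 0) ⊗ (x ⊕ 0) ⊗ (x ⊕ 0) ⊗ (x ⊕ 0) ⊗ (x ⊕ 0)
Answer: roots = -8 (mult 1), -2 (mult 1), 0 (mult 5)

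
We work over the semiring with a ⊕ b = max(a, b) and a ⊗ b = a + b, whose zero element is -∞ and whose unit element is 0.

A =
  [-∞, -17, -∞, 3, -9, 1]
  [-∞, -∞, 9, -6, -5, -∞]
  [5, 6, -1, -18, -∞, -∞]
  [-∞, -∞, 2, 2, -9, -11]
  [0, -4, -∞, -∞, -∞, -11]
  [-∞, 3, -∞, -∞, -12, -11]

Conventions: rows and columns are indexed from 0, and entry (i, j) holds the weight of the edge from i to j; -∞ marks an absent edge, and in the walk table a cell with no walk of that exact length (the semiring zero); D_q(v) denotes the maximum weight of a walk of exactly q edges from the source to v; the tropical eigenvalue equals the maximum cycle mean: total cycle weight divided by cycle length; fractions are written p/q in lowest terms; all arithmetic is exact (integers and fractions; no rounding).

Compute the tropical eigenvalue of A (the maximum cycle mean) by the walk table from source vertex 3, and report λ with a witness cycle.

q=0: [-∞, -∞, -∞, 0, -∞, -∞]
q=1: [-∞, -∞, 2, 2, -9, -11]
q=2: [7, 8, 4, 4, -7, -9]
q=3: [9, 10, 17, 10, 3, 8]
q=4: [22, 23, 19, 12, 5, 10]
q=5: [24, 25, 32, 25, 18, 23]
q=6: [37, 38, 34, 27, 20, 25]
Optimal cycle mean attained by: cycle 1->2->1, total 9 + 6, length 2.
Answer: λ = 15/2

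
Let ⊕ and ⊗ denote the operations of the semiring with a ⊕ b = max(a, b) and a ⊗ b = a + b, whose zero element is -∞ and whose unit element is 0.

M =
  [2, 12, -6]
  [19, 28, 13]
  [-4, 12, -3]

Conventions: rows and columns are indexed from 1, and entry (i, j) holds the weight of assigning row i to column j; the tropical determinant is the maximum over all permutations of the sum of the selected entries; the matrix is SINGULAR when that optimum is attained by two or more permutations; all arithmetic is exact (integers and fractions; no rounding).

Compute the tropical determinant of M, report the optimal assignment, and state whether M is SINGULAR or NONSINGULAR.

σ = (1, 2, 3): 2 + 28 + (-3) = 27
σ = (1, 3, 2): 2 + 13 + 12 = 27
σ = (2, 1, 3): 12 + 19 + (-3) = 28
σ = (2, 3, 1): 12 + 13 + (-4) = 21
σ = (3, 1, 2): (-6) + 19 + 12 = 25
σ = (3, 2, 1): (-6) + 28 + (-4) = 18
Optimal value attained by: σ = (2, 1, 3).
Answer: det⊕(M) = 28; verdict: NONSINGULAR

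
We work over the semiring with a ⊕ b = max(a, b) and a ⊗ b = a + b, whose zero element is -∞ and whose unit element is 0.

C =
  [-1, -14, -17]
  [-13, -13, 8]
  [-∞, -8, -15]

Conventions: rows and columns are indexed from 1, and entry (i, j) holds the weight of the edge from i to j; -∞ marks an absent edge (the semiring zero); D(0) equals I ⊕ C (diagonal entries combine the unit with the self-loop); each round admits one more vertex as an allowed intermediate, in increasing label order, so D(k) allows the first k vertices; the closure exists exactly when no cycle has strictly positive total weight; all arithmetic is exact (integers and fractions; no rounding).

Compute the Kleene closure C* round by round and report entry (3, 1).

D(0):
  [0, -14, -17]
  [-13, 0, 8]
  [-∞, -8, 0]
D(1):
  [0, -14, -17]
  [-13, 0, 8]
  [-∞, -8, 0]
D(2):
  [0, -14, -6]
  [-13, 0, 8]
  [-21, -8, 0]
D(3):
  [0, -14, -6]
  [-13, 0, 8]
  [-21, -8, 0]
Answer: C*[3][1] = -21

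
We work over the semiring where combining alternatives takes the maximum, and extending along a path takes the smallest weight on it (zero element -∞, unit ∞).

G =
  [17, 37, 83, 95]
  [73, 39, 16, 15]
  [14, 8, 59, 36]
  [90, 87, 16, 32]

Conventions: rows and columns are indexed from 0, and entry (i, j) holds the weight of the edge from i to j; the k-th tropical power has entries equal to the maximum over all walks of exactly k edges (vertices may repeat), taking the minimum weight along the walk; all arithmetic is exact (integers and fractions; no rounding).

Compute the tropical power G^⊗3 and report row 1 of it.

G^⊗2:
  [90, 87, 59, 36]
  [39, 39, 73, 73]
  [36, 36, 59, 36]
  [73, 39, 83, 90]
G^⊗3:
  [73, 39, 83, 90]
  [73, 73, 59, 39]
  [36, 36, 59, 36]
  [90, 87, 73, 73]
Answer: row 1 of G^⊗3 = [73, 73, 59, 39]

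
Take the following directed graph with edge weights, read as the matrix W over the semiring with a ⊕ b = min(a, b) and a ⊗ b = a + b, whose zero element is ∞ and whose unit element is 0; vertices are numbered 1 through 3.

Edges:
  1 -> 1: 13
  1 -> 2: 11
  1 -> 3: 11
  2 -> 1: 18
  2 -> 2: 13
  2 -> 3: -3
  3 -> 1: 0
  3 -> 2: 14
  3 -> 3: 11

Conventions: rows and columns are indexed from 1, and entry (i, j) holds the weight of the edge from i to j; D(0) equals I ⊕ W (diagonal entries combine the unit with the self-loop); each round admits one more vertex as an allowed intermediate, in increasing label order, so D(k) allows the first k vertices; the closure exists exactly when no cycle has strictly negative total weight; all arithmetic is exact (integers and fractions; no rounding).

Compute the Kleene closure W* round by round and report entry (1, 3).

D(0):
  [0, 11, 11]
  [18, 0, -3]
  [0, 14, 0]
D(1):
  [0, 11, 11]
  [18, 0, -3]
  [0, 11, 0]
D(2):
  [0, 11, 8]
  [18, 0, -3]
  [0, 11, 0]
D(3):
  [0, 11, 8]
  [-3, 0, -3]
  [0, 11, 0]
Answer: W*[1][3] = 8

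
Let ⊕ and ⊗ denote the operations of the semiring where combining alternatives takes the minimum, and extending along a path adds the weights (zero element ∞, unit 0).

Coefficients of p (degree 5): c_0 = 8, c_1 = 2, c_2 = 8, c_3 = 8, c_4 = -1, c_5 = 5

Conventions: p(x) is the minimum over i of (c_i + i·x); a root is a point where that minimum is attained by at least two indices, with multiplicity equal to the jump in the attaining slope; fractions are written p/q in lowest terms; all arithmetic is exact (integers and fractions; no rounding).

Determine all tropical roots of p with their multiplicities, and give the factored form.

hull edge (i=0, c=8) to (i=1, c=2): slope -6, span 1
hull edge (i=1, c=2) to (i=4, c=-1): slope -1, span 3
hull edge (i=4, c=-1) to (i=5, c=5): slope 6, span 1
Factored form: p(x) = 5 ⊗ (x ⊕ (-6)) ⊗ (x ⊕ 1) ⊗ (x ⊕ 1) ⊗ (x ⊕ 1) ⊗ (x ⊕ 6)
Answer: roots = -6 (mult 1), 1 (mult 3), 6 (mult 1)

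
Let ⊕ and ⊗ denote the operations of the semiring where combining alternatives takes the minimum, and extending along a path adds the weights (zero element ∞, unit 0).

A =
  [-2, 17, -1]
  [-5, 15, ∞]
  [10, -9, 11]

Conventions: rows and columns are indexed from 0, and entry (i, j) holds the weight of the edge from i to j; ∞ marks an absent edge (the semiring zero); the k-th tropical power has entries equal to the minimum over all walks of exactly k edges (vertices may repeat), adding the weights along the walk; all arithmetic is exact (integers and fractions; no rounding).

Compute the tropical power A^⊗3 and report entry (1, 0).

A^⊗2:
  [-4, -10, -3]
  [-7, 12, -6]
  [-14, 2, 9]
A^⊗3:
  [-15, -12, -5]
  [-9, -15, -8]
  [-16, 0, -15]
Key observation: the optimum is the walk 1->0->0->0, with weight (-5) + (-2) + (-2) = -9.
Optimal value attained by: walk 1->0->0->0.
Answer: (A^⊗3)[1][0] = -9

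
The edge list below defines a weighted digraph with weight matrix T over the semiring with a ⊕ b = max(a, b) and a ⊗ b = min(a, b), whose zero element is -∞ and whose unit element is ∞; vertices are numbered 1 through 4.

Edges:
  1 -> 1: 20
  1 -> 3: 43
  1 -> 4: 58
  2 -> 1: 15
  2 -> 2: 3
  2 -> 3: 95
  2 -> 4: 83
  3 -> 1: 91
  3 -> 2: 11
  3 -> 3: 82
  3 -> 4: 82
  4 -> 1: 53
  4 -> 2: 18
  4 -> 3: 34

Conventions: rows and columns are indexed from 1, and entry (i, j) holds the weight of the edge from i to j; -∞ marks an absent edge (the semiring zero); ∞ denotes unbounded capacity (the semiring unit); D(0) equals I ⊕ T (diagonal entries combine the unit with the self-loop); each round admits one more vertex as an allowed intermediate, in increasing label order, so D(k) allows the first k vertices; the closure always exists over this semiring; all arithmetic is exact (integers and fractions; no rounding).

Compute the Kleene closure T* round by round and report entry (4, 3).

D(0):
  [∞, -∞, 43, 58]
  [15, ∞, 95, 83]
  [91, 11, ∞, 82]
  [53, 18, 34, ∞]
D(1):
  [∞, -∞, 43, 58]
  [15, ∞, 95, 83]
  [91, 11, ∞, 82]
  [53, 18, 43, ∞]
D(2):
  [∞, -∞, 43, 58]
  [15, ∞, 95, 83]
  [91, 11, ∞, 82]
  [53, 18, 43, ∞]
D(3):
  [∞, 11, 43, 58]
  [91, ∞, 95, 83]
  [91, 11, ∞, 82]
  [53, 18, 43, ∞]
D(4):
  [∞, 18, 43, 58]
  [91, ∞, 95, 83]
  [91, 18, ∞, 82]
  [53, 18, 43, ∞]
Answer: T*[4][3] = 43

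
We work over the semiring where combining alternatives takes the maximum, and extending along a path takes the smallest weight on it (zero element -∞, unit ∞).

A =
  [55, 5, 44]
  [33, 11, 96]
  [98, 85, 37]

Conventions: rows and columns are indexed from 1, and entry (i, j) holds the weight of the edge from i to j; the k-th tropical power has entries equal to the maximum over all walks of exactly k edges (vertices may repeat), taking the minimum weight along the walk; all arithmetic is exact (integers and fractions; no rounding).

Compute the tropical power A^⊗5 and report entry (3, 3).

A^⊗2:
  [55, 44, 44]
  [96, 85, 37]
  [55, 37, 85]
A^⊗3:
  [55, 44, 44]
  [55, 37, 85]
  [85, 85, 44]
A^⊗4:
  [55, 44, 44]
  [85, 85, 44]
  [55, 44, 85]
A^⊗5:
  [55, 44, 44]
  [55, 44, 85]
  [85, 85, 44]
Key observation: the optimum is the walk 3->1->1->1->1->3, with weight 98 min 55 min 55 min 55 min 44 = 44.
Optimal value attained by: walk 3->1->1->1->1->3.
Answer: (A^⊗5)[3][3] = 44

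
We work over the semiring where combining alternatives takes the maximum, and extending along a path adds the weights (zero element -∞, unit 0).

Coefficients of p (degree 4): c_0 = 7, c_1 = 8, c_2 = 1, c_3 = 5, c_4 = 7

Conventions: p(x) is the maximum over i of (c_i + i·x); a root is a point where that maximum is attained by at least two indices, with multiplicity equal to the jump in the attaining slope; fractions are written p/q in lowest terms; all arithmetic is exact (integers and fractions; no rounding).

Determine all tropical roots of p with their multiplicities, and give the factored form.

hull edge (i=0, c=7) to (i=1, c=8): slope 1, span 1
hull edge (i=1, c=8) to (i=4, c=7): slope -1/3, span 3
Factored form: p(x) = 7 ⊗ (x ⊕ (-1)) ⊗ (x ⊕ 1/3) ⊗ (x ⊕ 1/3) ⊗ (x ⊕ 1/3)
Answer: roots = -1 (mult 1), 1/3 (mult 3)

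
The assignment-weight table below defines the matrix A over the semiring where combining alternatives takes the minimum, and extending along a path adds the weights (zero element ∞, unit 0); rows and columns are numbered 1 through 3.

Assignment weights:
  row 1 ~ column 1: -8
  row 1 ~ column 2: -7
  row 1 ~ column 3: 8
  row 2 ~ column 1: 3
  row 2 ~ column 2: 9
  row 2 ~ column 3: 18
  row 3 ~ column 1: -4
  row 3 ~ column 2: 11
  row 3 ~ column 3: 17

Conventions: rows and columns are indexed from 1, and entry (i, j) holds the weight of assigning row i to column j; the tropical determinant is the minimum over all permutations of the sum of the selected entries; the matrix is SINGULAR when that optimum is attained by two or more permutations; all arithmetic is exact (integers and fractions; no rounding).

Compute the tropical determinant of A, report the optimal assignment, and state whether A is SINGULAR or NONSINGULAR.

σ = (1, 2, 3): (-8) + 9 + 17 = 18
σ = (1, 3, 2): (-8) + 18 + 11 = 21
σ = (2, 1, 3): (-7) + 3 + 17 = 13
σ = (2, 3, 1): (-7) + 18 + (-4) = 7
σ = (3, 1, 2): 8 + 3 + 11 = 22
σ = (3, 2, 1): 8 + 9 + (-4) = 13
Optimal value attained by: σ = (2, 3, 1).
Answer: det⊕(A) = 7; verdict: NONSINGULAR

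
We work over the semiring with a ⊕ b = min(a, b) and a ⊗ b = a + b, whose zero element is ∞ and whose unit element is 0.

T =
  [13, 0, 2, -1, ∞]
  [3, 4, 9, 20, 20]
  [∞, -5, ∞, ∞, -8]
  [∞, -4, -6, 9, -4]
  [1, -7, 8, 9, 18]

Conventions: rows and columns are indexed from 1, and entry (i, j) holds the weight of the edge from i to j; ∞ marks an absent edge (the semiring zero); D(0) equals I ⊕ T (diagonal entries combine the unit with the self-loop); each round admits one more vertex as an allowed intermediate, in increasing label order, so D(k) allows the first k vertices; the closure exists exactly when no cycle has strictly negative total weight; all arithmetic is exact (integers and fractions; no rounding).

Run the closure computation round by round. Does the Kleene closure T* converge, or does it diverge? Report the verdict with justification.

D(0):
  [0, 0, 2, -1, ∞]
  [3, 0, 9, 20, 20]
  [∞, -5, 0, ∞, -8]
  [∞, -4, -6, 0, -4]
  [1, -7, 8, 9, 0]
D(1):
  [0, 0, 2, -1, ∞]
  [3, 0, 5, 2, 20]
  [∞, -5, 0, ∞, -8]
  [∞, -4, -6, 0, -4]
  [1, -7, 3, 0, 0]
Detection: at round 2, diagonal entry (4, 4) turns strictly negative.
Key observation: the cycle 4->2->1->4 has total weight (-4) + 3 + (-1), which is strictly negative.
Answer: DIVERGES — negative cycle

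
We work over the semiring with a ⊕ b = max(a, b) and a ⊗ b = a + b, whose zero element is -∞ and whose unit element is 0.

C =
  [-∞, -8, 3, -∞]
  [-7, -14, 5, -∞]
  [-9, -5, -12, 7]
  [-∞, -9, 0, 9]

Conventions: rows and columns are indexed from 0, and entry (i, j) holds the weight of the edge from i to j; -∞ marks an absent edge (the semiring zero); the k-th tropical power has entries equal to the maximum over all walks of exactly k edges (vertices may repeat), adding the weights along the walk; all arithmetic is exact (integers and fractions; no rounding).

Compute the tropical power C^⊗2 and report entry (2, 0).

C^⊗2:
  [-6, -2, -3, 10]
  [-4, 0, -4, 12]
  [-12, -2, 7, 16]
  [-9, 0, 9, 18]
Key observation: the optimum is the walk 2->1->0, with weight (-5) + (-7) = -12.
Optimal value attained by: walk 2->1->0.
Answer: (C^⊗2)[2][0] = -12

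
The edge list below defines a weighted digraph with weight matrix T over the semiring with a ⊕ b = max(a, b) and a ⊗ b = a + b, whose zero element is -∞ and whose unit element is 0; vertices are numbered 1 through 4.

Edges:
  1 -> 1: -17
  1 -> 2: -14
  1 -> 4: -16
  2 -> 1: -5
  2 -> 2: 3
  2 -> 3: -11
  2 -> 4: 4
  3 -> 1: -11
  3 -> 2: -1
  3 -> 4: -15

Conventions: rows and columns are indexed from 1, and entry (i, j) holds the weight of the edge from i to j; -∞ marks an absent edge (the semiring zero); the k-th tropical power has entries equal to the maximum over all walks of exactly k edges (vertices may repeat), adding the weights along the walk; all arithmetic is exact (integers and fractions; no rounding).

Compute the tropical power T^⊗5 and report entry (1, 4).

T^⊗2:
  [-19, -11, -25, -10]
  [-2, 6, -8, 7]
  [-6, 2, -12, 3]
  [-∞, -∞, -∞, -∞]
T^⊗3:
  [-16, -8, -22, -7]
  [1, 9, -5, 10]
  [-3, 5, -9, 6]
  [-∞, -∞, -∞, -∞]
T^⊗4:
  [-13, -5, -19, -4]
  [4, 12, -2, 13]
  [0, 8, -6, 9]
  [-∞, -∞, -∞, -∞]
T^⊗5:
  [-10, -2, -16, -1]
  [7, 15, 1, 16]
  [3, 11, -3, 12]
  [-∞, -∞, -∞, -∞]
Key observation: the optimum is the walk 1->2->2->2->2->4, with weight (-14) + 3 + 3 + 3 + 4 = -1.
Optimal value attained by: walk 1->2->2->2->2->4.
Answer: (T^⊗5)[1][4] = -1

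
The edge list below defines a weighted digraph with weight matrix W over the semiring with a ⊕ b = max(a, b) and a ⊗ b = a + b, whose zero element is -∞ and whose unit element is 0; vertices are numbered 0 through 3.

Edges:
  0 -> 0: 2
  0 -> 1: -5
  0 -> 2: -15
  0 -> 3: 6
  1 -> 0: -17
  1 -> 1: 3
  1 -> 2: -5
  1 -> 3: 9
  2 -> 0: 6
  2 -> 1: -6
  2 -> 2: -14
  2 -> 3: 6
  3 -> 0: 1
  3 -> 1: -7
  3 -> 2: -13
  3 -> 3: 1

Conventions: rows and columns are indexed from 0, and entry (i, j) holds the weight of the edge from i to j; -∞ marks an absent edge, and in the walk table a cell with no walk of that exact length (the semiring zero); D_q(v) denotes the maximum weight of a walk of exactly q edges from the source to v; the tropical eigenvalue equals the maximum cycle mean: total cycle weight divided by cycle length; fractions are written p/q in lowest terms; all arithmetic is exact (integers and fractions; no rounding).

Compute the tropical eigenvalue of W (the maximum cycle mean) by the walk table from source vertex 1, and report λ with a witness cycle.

q=0: [-∞, 0, -∞, -∞]
q=1: [-17, 3, -5, 9]
q=2: [10, 6, -2, 12]
q=3: [13, 9, 1, 16]
q=4: [17, 12, 4, 19]
Optimal cycle mean attained by: cycle 0->3->0, total 6 + 1, length 2.
Answer: λ = 7/2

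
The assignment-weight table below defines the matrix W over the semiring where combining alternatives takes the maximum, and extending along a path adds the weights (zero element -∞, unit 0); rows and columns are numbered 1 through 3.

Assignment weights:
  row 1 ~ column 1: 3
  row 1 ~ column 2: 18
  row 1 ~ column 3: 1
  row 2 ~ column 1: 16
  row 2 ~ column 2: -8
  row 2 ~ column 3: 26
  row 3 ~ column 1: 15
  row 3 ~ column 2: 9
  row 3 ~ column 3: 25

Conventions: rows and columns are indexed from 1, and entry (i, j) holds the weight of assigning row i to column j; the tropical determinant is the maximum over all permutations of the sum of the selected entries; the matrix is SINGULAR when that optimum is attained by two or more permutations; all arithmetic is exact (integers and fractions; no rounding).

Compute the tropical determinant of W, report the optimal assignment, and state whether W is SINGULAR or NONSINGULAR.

σ = (1, 2, 3): 3 + (-8) + 25 = 20
σ = (1, 3, 2): 3 + 26 + 9 = 38
σ = (2, 1, 3): 18 + 16 + 25 = 59
σ = (2, 3, 1): 18 + 26 + 15 = 59
σ = (3, 1, 2): 1 + 16 + 9 = 26
σ = (3, 2, 1): 1 + (-8) + 15 = 8
Optimal value attained by: σ = (2, 1, 3).
Answer: det⊕(W) = 59; verdict: SINGULAR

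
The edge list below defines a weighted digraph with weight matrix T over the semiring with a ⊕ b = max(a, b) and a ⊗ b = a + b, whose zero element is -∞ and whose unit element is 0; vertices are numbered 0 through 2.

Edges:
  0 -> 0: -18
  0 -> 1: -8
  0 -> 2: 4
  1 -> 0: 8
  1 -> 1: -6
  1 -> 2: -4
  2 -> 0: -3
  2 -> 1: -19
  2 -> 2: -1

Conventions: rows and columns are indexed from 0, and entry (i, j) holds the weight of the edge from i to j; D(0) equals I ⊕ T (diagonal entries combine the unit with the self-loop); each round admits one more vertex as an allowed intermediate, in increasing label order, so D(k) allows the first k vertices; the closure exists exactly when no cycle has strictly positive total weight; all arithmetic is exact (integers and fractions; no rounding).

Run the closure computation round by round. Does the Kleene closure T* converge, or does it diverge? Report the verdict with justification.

D(0):
  [0, -8, 4]
  [8, 0, -4]
  [-3, -19, 0]
Detection: at round 1, diagonal entry (2, 2) turns strictly positive.
Key observation: the cycle 2->0->2 has total weight (-3) + 4, which is strictly positive.
Answer: DIVERGES — positive cycle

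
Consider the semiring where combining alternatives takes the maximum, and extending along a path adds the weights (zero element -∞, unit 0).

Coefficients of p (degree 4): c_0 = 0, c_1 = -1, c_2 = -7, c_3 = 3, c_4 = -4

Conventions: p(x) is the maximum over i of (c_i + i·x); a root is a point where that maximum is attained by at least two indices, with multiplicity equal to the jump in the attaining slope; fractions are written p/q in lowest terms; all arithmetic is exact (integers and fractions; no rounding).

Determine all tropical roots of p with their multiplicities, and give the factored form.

hull edge (i=0, c=0) to (i=3, c=3): slope 1, span 3
hull edge (i=3, c=3) to (i=4, c=-4): slope -7, span 1
Factored form: p(x) = -4 ⊗ (x ⊕ (-1)) ⊗ (x ⊕ (-1)) ⊗ (x ⊕ (-1)) ⊗ (x ⊕ 7)
Answer: roots = -1 (mult 3), 7 (mult 1)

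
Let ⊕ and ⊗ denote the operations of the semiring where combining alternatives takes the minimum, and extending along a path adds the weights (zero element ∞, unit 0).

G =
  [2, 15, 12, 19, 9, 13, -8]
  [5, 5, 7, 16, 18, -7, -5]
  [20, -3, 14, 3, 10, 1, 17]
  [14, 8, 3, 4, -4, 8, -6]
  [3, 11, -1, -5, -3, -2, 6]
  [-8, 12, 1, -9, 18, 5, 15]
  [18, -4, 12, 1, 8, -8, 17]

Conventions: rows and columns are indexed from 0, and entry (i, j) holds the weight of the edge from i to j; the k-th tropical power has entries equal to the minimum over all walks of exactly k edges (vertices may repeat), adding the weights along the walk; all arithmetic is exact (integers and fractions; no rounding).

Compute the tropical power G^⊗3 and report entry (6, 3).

G^⊗2:
  [4, -12, 4, -7, 0, -16, -6]
  [-15, -9, -6, -16, 3, -13, -3]
  [-7, 2, 2, -8, -1, -10, -8]
  [-1, -10, -5, -9, -7, -14, -2]
  [-10, -4, -4, -11, -9, -5, -11]
  [-6, -2, -6, -5, -13, -1, -16]
  [-16, 1, -7, -17, -3, -11, -9]
G^⊗3:
  [-24, -10, -15, -25, -11, -19, -17]
  [-21, -9, -13, -22, -20, -16, -23]
  [-18, -12, -9, -19, -12, -16, -15]
  [-22, -8, -13, -23, -13, -17, -15]
  [-13, -15, -10, -14, -15, -19, -18]
  [-10, -20, -14, -18, -16, -24, -14]
  [-19, -13, -14, -20, -21, -17, -24]
Key observation: the optimum is the walk 6->1->5->3, with weight (-4) + (-7) + (-9) = -20.
Optimal value attained by: walk 6->1->5->3.
Answer: (G^⊗3)[6][3] = -20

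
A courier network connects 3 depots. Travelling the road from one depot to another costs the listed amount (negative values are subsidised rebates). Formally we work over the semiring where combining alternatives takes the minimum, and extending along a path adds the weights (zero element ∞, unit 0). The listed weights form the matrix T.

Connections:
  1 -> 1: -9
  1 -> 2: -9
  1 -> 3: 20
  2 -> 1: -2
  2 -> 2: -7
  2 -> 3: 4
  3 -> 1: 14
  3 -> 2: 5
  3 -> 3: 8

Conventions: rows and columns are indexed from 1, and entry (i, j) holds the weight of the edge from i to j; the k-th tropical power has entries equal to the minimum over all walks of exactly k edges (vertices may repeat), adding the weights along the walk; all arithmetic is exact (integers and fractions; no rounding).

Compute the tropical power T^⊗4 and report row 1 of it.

T^⊗2:
  [-18, -18, -5]
  [-11, -14, -3]
  [3, -2, 9]
T^⊗3:
  [-27, -27, -14]
  [-20, -21, -10]
  [-6, -9, 2]
T^⊗4:
  [-36, -36, -23]
  [-29, -29, -17]
  [-15, -16, -5]
Answer: row 1 of T^⊗4 = [-36, -36, -23]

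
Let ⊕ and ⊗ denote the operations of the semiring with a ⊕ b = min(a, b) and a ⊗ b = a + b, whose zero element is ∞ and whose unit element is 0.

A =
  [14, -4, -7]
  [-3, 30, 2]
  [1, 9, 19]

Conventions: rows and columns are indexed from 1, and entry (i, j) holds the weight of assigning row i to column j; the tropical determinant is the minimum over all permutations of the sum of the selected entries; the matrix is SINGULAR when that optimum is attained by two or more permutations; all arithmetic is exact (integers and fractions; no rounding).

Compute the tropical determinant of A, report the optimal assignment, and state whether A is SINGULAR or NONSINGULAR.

σ = (1, 2, 3): 14 + 30 + 19 = 63
σ = (1, 3, 2): 14 + 2 + 9 = 25
σ = (2, 1, 3): (-4) + (-3) + 19 = 12
σ = (2, 3, 1): (-4) + 2 + 1 = -1
σ = (3, 1, 2): (-7) + (-3) + 9 = -1
σ = (3, 2, 1): (-7) + 30 + 1 = 24
Optimal value attained by: σ = (2, 3, 1).
Answer: det⊕(A) = -1; verdict: SINGULAR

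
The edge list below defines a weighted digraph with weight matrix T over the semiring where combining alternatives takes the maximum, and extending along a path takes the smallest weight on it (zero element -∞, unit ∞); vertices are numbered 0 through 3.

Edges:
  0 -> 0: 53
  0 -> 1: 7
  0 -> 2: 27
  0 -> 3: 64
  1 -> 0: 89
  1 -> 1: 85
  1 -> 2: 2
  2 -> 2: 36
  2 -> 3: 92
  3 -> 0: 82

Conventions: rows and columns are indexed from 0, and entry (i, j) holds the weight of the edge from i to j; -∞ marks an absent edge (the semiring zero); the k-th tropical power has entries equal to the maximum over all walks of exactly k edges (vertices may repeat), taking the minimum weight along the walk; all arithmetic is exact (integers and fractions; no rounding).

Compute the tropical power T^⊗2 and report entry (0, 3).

T^⊗2:
  [64, 7, 27, 53]
  [85, 85, 27, 64]
  [82, -∞, 36, 36]
  [53, 7, 27, 64]
Key observation: the optimum is the walk 0->0->3, with weight 53 min 64 = 53.
Optimal value attained by: walk 0->0->3.
Answer: (T^⊗2)[0][3] = 53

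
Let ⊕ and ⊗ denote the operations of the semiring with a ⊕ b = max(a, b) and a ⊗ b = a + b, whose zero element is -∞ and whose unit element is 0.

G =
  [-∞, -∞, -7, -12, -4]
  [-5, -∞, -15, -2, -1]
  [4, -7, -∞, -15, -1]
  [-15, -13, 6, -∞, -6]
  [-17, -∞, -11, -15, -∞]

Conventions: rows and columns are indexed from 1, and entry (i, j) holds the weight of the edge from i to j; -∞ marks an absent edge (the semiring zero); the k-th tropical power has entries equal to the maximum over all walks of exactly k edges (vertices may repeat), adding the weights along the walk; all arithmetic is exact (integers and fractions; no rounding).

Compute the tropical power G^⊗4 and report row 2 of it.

G^⊗2:
  [-3, -14, -6, -19, -8]
  [-11, -15, 4, -16, -8]
  [-12, -28, -3, -8, 0]
  [10, -1, -17, -9, 5]
  [-7, -18, -9, -26, -12]
G^⊗3:
  [-2, -13, -10, -15, -7]
  [8, -3, -10, -11, 3]
  [1, -10, -2, -15, -4]
  [-6, -22, 3, -2, 6]
  [-5, -16, -14, -19, -10]
G^⊗4:
  [-6, -17, -9, -14, -6]
  [-6, -17, 1, -4, 4]
  [2, -9, -6, -11, -3]
  [7, -4, 4, -9, 2]
  [-10, -21, -12, -17, -9]
Answer: row 2 of G^⊗4 = [-6, -17, 1, -4, 4]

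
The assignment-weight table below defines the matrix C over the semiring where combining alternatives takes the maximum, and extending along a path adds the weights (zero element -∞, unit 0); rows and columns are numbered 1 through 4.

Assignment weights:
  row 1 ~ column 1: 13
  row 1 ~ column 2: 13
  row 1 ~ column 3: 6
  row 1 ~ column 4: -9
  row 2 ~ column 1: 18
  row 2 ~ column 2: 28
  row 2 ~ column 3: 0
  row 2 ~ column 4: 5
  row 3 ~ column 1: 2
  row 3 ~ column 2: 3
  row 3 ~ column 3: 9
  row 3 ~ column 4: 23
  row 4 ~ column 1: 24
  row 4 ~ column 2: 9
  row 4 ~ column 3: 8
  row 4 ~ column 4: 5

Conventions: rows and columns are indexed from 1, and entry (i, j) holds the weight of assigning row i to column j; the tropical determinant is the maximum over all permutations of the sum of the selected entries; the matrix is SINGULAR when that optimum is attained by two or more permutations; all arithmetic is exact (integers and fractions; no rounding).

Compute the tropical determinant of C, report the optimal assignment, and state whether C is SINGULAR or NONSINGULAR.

σ = (1, 2, 3, 4): 13 + 28 + 9 + 5 = 55
σ = (1, 2, 4, 3): 13 + 28 + 23 + 8 = 72
σ = (1, 3, 2, 4): 13 + 0 + 3 + 5 = 21
σ = (1, 3, 4, 2): 13 + 0 + 23 + 9 = 45
σ = (1, 4, 2, 3): 13 + 5 + 3 + 8 = 29
σ = (1, 4, 3, 2): 13 + 5 + 9 + 9 = 36
σ = (2, 1, 3, 4): 13 + 18 + 9 + 5 = 45
σ = (2, 1, 4, 3): 13 + 18 + 23 + 8 = 62
σ = (2, 3, 1, 4): 13 + 0 + 2 + 5 = 20
σ = (2, 3, 4, 1): 13 + 0 + 23 + 24 = 60
σ = (2, 4, 1, 3): 13 + 5 + 2 + 8 = 28
σ = (2, 4, 3, 1): 13 + 5 + 9 + 24 = 51
σ = (3, 1, 2, 4): 6 + 18 + 3 + 5 = 32
σ = (3, 1, 4, 2): 6 + 18 + 23 + 9 = 56
σ = (3, 2, 1, 4): 6 + 28 + 2 + 5 = 41
σ = (3, 2, 4, 1): 6 + 28 + 23 + 24 = 81
σ = (3, 4, 1, 2): 6 + 5 + 2 + 9 = 22
σ = (3, 4, 2, 1): 6 + 5 + 3 + 24 = 38
σ = (4, 1, 2, 3): (-9) + 18 + 3 + 8 = 20
σ = (4, 1, 3, 2): (-9) + 18 + 9 + 9 = 27
σ = (4, 2, 1, 3): (-9) + 28 + 2 + 8 = 29
σ = (4, 2, 3, 1): (-9) + 28 + 9 + 24 = 52
σ = (4, 3, 1, 2): (-9) + 0 + 2 + 9 = 2
σ = (4, 3, 2, 1): (-9) + 0 + 3 + 24 = 18
Optimal value attained by: σ = (3, 2, 4, 1).
Answer: det⊕(C) = 81; verdict: NONSINGULAR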